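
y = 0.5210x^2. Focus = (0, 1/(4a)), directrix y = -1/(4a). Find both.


a = 0.5210
1/(4a) = 0.4798
Focus = (0, 0.4798)
Directrix: y = -0.4798

Focus = (0, 0.4798), Directrix: y = -0.4798


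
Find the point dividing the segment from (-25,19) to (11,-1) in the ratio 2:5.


Px = (2*11 + 5*(-25))/7 = -103/7 = -14.7143
Py = (2*(-1) + 5*19)/7 = 93/7 = 13.2857

P = (-14.7143, 13.2857)


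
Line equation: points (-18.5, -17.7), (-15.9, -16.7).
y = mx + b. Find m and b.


m = (1.0)/(2.6) = 0.3846
b = y1 - m*x1 = -17.7 - (1.0*(-18.5))/(2.6) = -17.7 + 7.1154 = -10.5846

y = 0.3846x - 10.5846


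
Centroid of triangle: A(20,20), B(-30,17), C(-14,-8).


Gx = (20- 30- 14)/3 = -24/3 = -8.0000
Gy = (20+17- 8)/3 = 29/3 = 9.6667

G = (-8.0000, 9.6667)


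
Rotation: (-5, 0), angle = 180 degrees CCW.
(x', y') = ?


cos(180) = -1, sin(180) = 0
x' = -5*(-1) - 0*0 = 5
y' = -5*0 + 0*(-1) = 0

(5, 0)


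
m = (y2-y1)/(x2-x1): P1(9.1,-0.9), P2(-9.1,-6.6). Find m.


dy = -6.6 + 0.9 = -5.7
dx = -9.1 - 9.1 = -18.2
m = -5.7/(-18.2) = 0.3132

m = 0.3132


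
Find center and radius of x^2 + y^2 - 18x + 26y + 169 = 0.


h = -D/2 = 18/2 = 9
k = -E/2 = -26/2 = -13
r^2 = h^2 + k^2 - F = 81 + 169 - 169 = 81
r = 9

Center (9, -13), radius = 9


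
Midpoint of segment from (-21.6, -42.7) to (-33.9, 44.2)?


Mx = (-21.6 - 33.9)/2 = -55.5/2 = -27.7500
My = (-42.7 + 44.2)/2 = 1.5/2 = 0.7500

(-27.7500, 0.7500)


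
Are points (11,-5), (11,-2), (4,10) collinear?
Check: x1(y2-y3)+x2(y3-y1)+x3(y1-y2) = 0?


11*(-2-10) + 11*(10+ 5) + 4*(-5+ 2)
= -132 + 165 - 12 = 21

No, not collinear (determinant = 21)


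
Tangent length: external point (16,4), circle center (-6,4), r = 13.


d = sqrt((16+ 6)^2 + (4-4)^2) = sqrt(484+0) = 22.0000
L = sqrt(484.0000 - 169) = sqrt(315.0000) = 17.7482

17.7482


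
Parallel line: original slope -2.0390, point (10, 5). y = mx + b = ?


Parallel lines have equal slopes.
m2 = -2.0390
b2 = 5 + 2.0390*10 = 25.3900

y = -2.0390x + 25.3900


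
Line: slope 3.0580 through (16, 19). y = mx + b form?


y - 19 = 3.0580(x - 16)
y = 3.0580x + 19 - 3.0580*16
y = 3.0580x - 29.9280

y = 3.0580x - 29.9280


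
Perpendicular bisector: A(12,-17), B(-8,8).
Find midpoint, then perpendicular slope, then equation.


Midpoint = (2, -4.5)
Slope of AB = dy/dx = 25/(-20) = -1.2500
Perp slope = -dx/dy = 20/25 = 0.8000
b = My - (perp slope)*Mx = -4.5 + (-20*2)/25 = -4.5 - 1.6000 = -6.1000

y = 0.8000x - 6.1000


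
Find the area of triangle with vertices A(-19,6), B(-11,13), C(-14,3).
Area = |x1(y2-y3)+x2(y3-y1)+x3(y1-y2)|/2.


-19*(13-3) = -190
-11*(3-6) = 33
-14*(6-13) = 98
sum = -59
Area = |-59|/2 = 29.5000

29.5000 sq units


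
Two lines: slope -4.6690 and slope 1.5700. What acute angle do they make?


m1-m2 = -6.239
1+m1*m2 = -6.33033
tan(theta) = |-6.239/(-6.33033)| = 0.985573
theta = arctan(|-6.239/(-6.33033)|) = 44.5837 degrees (acute angle)

44.5837 degrees


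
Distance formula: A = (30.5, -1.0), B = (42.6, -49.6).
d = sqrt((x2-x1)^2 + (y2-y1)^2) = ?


dx = 42.6 - 30.5 = 12.1
dy = -49.6 + 1.0 = -48.6
d = sqrt(146.41 + 2361.96) = sqrt(2508.37) = 50.0836

50.0836


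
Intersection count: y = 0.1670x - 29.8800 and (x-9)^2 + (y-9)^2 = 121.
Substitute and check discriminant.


Substitute y = 0.1670x - 29.8800: (x-9)^2 + (0.1670x- 29.8800-9)^2 = 121
Expand to Ax^2 + Bx + C = 0, where b-k = -38.88
A = 1+m^2 = 1.027889
B = 2(m(b-k) - h) = 2(0.1670*(-38.88) - 9) = -30.98592
C = h^2 + (b-k)^2 - r^2 = 81 + 1511.6544 - 121 = 1471.6544
disc = B^2-4AC = 960.1272 - 6050.7895 = -5090.6623
disc < 0

0 intersection points


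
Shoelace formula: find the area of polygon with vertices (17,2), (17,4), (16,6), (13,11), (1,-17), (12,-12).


sum(xi*y_{i+1}) = 17*4 + 17*6 + 16*11 + 13*(-17) + 1*(-12) + 12*2 = 137
sum(yi*x_{i+1}) = 2*17 + 4*16 + 6*13 + 11*1 - 17*12 - 12*17 = -221
Area = |137 + 221|/2 = 358/2 = 179.0000

179.0000 sq units


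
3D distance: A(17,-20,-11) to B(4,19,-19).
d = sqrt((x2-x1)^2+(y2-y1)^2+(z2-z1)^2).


dx=-13, dy=39, dz=-8
d = sqrt(169+1521+64) = sqrt(1754) = 41.8808

41.8808


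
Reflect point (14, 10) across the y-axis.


Reflection rule for y-axis: (-x, y)
(14, 10) -> (-14, 10)

(-14, 10)


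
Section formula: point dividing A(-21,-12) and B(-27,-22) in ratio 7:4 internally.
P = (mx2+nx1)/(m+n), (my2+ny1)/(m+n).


Px = (7*(-27) + 4*(-21))/11 = -273/11 = -24.8182
Py = (7*(-22) + 4*(-12))/11 = -202/11 = -18.3636

P = (-24.8182, -18.3636)


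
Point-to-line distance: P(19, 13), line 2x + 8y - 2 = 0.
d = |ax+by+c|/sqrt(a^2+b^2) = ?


|2*19 + 8*13 - 2| = |140| = 140
sqrt(4 + 64) = sqrt(68) = 8.2462
d = 140/sqrt(68) = 16.9775

16.9775


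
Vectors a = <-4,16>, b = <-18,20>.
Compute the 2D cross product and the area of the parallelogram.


cross = -4*20 - 16*(-18) = -80 + 288 = 208
Parallelogram area = |208| = 208

cross = 208, parallelogram area = 208


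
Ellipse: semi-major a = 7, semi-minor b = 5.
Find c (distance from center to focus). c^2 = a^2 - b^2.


c^2 = 7^2 - 5^2 = 49 - 25 = 24
c = sqrt(24) = 4.8990

c = 4.8990


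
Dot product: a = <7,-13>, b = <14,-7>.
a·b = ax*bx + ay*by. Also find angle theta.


a·b = 7*14 - 13*(-7) = 98 + 91 = 189
|a| = sqrt(49+169) = 14.7648
|b| = sqrt(196+49) = 15.6525
cos(theta) = 189/(sqrt(218)*sqrt(245)) = 189/sqrt(53410) = 0.817806
theta = arccos(189/sqrt(53410)) = 35.1342 degrees

a·b = 189, theta = 35.1342 deg


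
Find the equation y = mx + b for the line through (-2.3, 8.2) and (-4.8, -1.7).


m = (-9.9)/(-2.5) = 3.9600
b = y1 - m*x1 = 8.2 - (-9.9*(-2.3))/(-2.5) = 8.2 + 9.1080 = 17.3080

y = 3.9600x + 17.3080


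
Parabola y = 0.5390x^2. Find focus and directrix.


a = 0.5390
1/(4a) = 0.4638
Focus = (0, 0.4638)
Directrix: y = -0.4638

Focus = (0, 0.4638), Directrix: y = -0.4638


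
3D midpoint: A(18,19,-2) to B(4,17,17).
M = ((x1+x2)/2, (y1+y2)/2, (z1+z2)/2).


Mx = (18+4)/2 = 11.0000
My = (19+17)/2 = 18.0000
Mz = (-2+17)/2 = 7.5000

M = (11.0000, 18.0000, 7.5000)


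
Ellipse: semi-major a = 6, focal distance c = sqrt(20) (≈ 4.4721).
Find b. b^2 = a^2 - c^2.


b^2 = 6^2 - (sqrt(20))^2 = 36 - 20 = 16
b = sqrt(16) = 4

b = 4


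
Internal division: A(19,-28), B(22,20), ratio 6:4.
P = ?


Px = (6*22 + 4*19)/10 = 208/10 = 20.8000
Py = (6*20 + 4*(-28))/10 = 8/10 = 0.8000

P = (20.8000, 0.8000)


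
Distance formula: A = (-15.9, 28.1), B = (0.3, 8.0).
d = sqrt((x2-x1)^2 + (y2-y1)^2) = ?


dx = 0.3 + 15.9 = 16.2
dy = 8.0 - 28.1 = -20.1
d = sqrt(262.44 + 404.01) = sqrt(666.45) = 25.8157

25.8157


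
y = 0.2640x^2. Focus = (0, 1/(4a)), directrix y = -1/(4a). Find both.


a = 0.2640
1/(4a) = 0.9470
Focus = (0, 0.9470)
Directrix: y = -0.9470

Focus = (0, 0.9470), Directrix: y = -0.9470


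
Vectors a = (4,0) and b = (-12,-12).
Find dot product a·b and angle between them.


a·b = 4*(-12) + 0*(-12) = -48 + 0 = -48
|a| = sqrt(16+0) = 4.0000
|b| = sqrt(144+144) = 16.9706
cos(theta) = -48/(sqrt(16)*sqrt(288)) = -48/sqrt(4608) = -0.707107
theta = arccos(-48/sqrt(4608)) = 135.0000 degrees

a·b = -48, theta = 135.0000 deg


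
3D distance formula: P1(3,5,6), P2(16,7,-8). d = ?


dx=13, dy=2, dz=-14
d = sqrt(169+4+196) = sqrt(369) = 19.2094

19.2094


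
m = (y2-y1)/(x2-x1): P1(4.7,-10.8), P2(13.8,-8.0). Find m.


dy = -8.0 + 10.8 = 2.8
dx = 13.8 - 4.7 = 9.1
m = 2.8/9.1 = 0.3077

m = 0.3077


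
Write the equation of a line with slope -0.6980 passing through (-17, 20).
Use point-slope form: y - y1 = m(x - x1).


y - 20 = -0.6980(x + 17)
y = -0.6980x + 20 + 0.6980*(-17)
y = -0.6980x + 8.1340

y = -0.6980x + 8.1340


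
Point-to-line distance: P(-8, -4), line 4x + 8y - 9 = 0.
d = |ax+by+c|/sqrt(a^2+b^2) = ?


|4*(-8) + 8*(-4) - 9| = |-73| = 73
sqrt(16 + 64) = sqrt(80) = 8.9443
d = 73/sqrt(80) = 8.1616

8.1616


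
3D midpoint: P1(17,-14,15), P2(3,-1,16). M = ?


Mx = (17+3)/2 = 10.0000
My = (-14- 1)/2 = -7.5000
Mz = (15+16)/2 = 15.5000

M = (10.0000, -7.5000, 15.5000)


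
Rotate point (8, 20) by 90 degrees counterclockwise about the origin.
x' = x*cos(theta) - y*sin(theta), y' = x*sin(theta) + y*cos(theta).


cos(90) = 0, sin(90) = 1
x' = 8*0 - 20*1 = -20
y' = 8*1 + 20*0 = 8

(-20, 8)


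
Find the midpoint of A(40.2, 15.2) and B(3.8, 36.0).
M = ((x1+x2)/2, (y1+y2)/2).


Mx = (40.2 + 3.8)/2 = 44.0/2 = 22.0000
My = (15.2 + 36.0)/2 = 51.2/2 = 25.6000

(22.0000, 25.6000)


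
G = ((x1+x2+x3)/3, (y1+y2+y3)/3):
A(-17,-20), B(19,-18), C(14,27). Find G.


Gx = (-17+19+14)/3 = 16/3 = 5.3333
Gy = (-20- 18+27)/3 = -11/3 = -3.6667

G = (5.3333, -3.6667)


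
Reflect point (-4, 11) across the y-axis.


Reflection rule for y-axis: (-x, y)
(-4, 11) -> (4, 11)

(4, 11)


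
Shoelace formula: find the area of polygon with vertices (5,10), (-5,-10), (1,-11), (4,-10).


sum(xi*y_{i+1}) = 5*(-10) - 5*(-11) + 1*(-10) + 4*10 = 35
sum(yi*x_{i+1}) = 10*(-5) - 10*1 - 11*4 - 10*5 = -154
Area = |35 + 154|/2 = 189/2 = 94.5000

94.5000 sq units


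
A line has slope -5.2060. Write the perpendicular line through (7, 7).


Perpendicular slope = -1/m1 = -1/(-5.2060) = 0.1921
b2 = y0 - m2*x0 = 7 + 7/(-5.2060) = 7 - 1.3446 = 5.6554

y = 0.1921x + 5.6554


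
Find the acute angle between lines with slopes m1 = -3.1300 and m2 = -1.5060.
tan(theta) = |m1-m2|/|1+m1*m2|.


m1-m2 = -1.624
1+m1*m2 = 5.71378
tan(theta) = |-1.624/5.71378| = 0.284225
theta = arctan(|-1.624/5.71378|) = 15.8665 degrees (acute angle)

15.8665 degrees


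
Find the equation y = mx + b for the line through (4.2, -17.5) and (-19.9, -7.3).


m = (10.2)/(-24.1) = -0.4232
b = y1 - m*x1 = -17.5 - (10.2*4.2)/(-24.1) = -17.5 + 1.7776 = -15.7224

y = -0.4232x - 15.7224


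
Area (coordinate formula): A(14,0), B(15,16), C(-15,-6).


14*(16+ 6) = 308
15*(-6-0) = -90
-15*(0-16) = 240
sum = 458
Area = |458|/2 = 229.0000

229.0000 sq units


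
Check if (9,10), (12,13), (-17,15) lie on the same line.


9*(13-15) + 12*(15-10) - 17*(10-13)
= -18 + 60 + 51 = 93

No, not collinear (determinant = 93)


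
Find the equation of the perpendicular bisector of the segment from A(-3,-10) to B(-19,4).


Midpoint = (-11, -3)
Slope of AB = dy/dx = 14/(-16) = -0.8750
Perp slope = -dx/dy = 16/14 = 1.1429
b = My - (perp slope)*Mx = -3 + (-16*(-11))/14 = -3 + 12.5714 = 9.5714

y = 1.1429x + 9.5714


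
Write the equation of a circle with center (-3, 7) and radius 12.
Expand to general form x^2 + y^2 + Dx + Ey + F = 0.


(x+ 3)^2 + (y-7)^2 = 12^2
D = -2h = 6, E = -2k = -14
F = h^2+k^2-r^2 = 9+49-144 = -86

x^2 + y^2 + 6x - 14y - 86 = 0


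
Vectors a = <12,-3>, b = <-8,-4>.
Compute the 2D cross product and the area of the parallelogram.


cross = 12*(-4) + 3*(-8) = -48 - 24 = -72
Parallelogram area = |-72| = 72

cross = -72, parallelogram area = 72


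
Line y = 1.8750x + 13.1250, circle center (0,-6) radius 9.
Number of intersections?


Substitute y = 1.8750x + 13.1250: (x-0)^2 + (1.8750x+13.1250+ 6)^2 = 81
Expand to Ax^2 + Bx + C = 0, where b-k = 19.125
A = 1+m^2 = 4.515625
B = 2(m(b-k) - h) = 2(1.8750*19.125 - 0) = 71.71875
C = h^2 + (b-k)^2 - r^2 = 0 + 365.765625 - 81 = 284.765625
disc = B^2-4AC = 5143.5791 - 5143.5791 = 0
disc = 0

1 intersection point (tangent)


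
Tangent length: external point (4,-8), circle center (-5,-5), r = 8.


d = sqrt((4+ 5)^2 + (-8+ 5)^2) = sqrt(81+9) = 9.4868
L = sqrt(90.0000 - 64) = sqrt(26.0000) = 5.0990

5.0990


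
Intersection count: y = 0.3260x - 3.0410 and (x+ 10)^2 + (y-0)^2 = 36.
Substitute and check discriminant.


Substitute y = 0.3260x - 3.0410: (x+ 10)^2 + (0.3260x- 3.0410-0)^2 = 36
Expand to Ax^2 + Bx + C = 0, where b-k = -3.041
A = 1+m^2 = 1.106276
B = 2(m(b-k) - h) = 2(0.3260*(-3.041) + 10) = 18.017268
C = h^2 + (b-k)^2 - r^2 = 100 + 9.247681 - 36 = 73.247681
disc = B^2-4AC = 324.6219 - 324.1286 = 0.4933
disc > 0

2 intersection points


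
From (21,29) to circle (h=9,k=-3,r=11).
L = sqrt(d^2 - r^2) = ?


d = sqrt((21-9)^2 + (29+ 3)^2) = sqrt(144+1024) = 34.1760
L = sqrt(1168.0000 - 121) = sqrt(1047.0000) = 32.3574

32.3574


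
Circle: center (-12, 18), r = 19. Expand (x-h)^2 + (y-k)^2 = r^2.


(x+ 12)^2 + (y-18)^2 = 19^2
D = -2h = 24, E = -2k = -36
F = h^2+k^2-r^2 = 144+324-361 = 107

x^2 + y^2 + 24x - 36y + 107 = 0


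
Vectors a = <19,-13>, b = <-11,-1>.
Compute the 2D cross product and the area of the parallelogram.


cross = 19*(-1) + 13*(-11) = -19 - 143 = -162
Parallelogram area = |-162| = 162

cross = -162, parallelogram area = 162


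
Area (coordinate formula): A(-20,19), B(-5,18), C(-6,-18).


-20*(18+ 18) = -720
-5*(-18-19) = 185
-6*(19-18) = -6
sum = -541
Area = |-541|/2 = 270.5000

270.5000 sq units


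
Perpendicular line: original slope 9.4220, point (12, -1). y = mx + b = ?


Perpendicular slope = -1/m1 = -1/9.4220 = -0.1061
b2 = y0 - m2*x0 = -1 + 12/9.4220 = -1 + 1.2736 = 0.2736

y = -0.1061x + 0.2736


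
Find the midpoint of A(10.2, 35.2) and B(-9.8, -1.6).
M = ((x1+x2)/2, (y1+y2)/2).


Mx = (10.2 - 9.8)/2 = 0.4/2 = 0.2000
My = (35.2 - 1.6)/2 = 33.6/2 = 16.8000

(0.2000, 16.8000)


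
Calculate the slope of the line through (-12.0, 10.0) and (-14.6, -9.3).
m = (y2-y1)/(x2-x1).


dy = -9.3 - 10.0 = -19.3
dx = -14.6 + 12.0 = -2.6
m = -19.3/(-2.6) = 7.4231

m = 7.4231


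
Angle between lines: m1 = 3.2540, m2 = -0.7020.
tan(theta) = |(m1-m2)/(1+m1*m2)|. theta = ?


m1-m2 = 3.956
1+m1*m2 = -1.284308
tan(theta) = |3.956/(-1.284308)| = 3.080258
theta = arctan(|3.956/(-1.284308)|) = 72.0141 degrees (acute angle)

72.0141 degrees


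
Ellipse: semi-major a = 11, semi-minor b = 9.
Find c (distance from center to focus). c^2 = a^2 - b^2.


c^2 = 11^2 - 9^2 = 121 - 81 = 40
c = sqrt(40) = 6.3246

c = 6.3246


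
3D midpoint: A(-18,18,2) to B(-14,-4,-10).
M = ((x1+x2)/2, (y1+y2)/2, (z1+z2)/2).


Mx = (-18- 14)/2 = -16.0000
My = (18- 4)/2 = 7.0000
Mz = (2- 10)/2 = -4.0000

M = (-16.0000, 7.0000, -4.0000)


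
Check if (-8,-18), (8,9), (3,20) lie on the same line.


-8*(9-20) + 8*(20+ 18) + 3*(-18-9)
= 88 + 304 - 81 = 311

No, not collinear (determinant = 311)


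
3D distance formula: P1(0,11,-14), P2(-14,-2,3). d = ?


dx=-14, dy=-13, dz=17
d = sqrt(196+169+289) = sqrt(654) = 25.5734

25.5734


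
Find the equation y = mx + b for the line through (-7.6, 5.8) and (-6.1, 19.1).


m = (13.3)/(1.5) = 8.8667
b = y1 - m*x1 = 5.8 - (13.3*(-7.6))/(1.5) = 5.8 + 67.3867 = 73.1867

y = 8.8667x + 73.1867


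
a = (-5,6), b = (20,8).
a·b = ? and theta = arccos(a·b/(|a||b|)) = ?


a·b = -5*20 + 6*8 = -100 + 48 = -52
|a| = sqrt(25+36) = 7.8102
|b| = sqrt(400+64) = 21.5407
cos(theta) = -52/(sqrt(61)*sqrt(464)) = -52/sqrt(28304) = -0.309086
theta = arccos(-52/sqrt(28304)) = 108.0042 degrees

a·b = -52, theta = 108.0042 deg


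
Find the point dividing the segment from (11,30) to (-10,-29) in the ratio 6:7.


Px = (6*(-10) + 7*11)/13 = 17/13 = 1.3077
Py = (6*(-29) + 7*30)/13 = 36/13 = 2.7692

P = (1.3077, 2.7692)


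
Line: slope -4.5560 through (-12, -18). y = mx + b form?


y + 18 = -4.5560(x + 12)
y = -4.5560x - 18 + 4.5560*(-12)
y = -4.5560x - 72.6720

y = -4.5560x - 72.6720


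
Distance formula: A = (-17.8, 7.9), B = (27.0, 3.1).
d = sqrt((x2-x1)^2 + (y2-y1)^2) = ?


dx = 27.0 + 17.8 = 44.8
dy = 3.1 - 7.9 = -4.8
d = sqrt(2007.04 + 23.04) = sqrt(2030.08) = 45.0564

45.0564


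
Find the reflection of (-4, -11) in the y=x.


Reflection rule for y=x: (y, x)
(-4, -11) -> (-11, -4)

(-11, -4)


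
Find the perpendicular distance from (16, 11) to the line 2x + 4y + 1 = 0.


|2*16 + 4*11 + 1| = |77| = 77
sqrt(4 + 16) = sqrt(20) = 4.4721
d = 77/sqrt(20) = 17.2177

17.2177


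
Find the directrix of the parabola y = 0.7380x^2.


a = 0.7380
1/(4a) = 0.3388
directrix: y = -0.3388 = -0.3388

y = -0.3388


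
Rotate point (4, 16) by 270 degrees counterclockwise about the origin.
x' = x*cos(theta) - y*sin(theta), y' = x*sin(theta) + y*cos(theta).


cos(270) = 0, sin(270) = -1
x' = 4*0 - 16*(-1) = 16
y' = 4*(-1) + 16*0 = -4

(16, -4)


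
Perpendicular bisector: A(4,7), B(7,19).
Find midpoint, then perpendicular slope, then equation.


Midpoint = (5.5, 13)
Slope of AB = dy/dx = 12/3 = 4.0000
Perp slope = -dx/dy = -3/12 = -0.2500
b = My - (perp slope)*Mx = 13 + (3*5.5)/12 = 13 + 1.3750 = 14.3750

y = -0.2500x + 14.3750


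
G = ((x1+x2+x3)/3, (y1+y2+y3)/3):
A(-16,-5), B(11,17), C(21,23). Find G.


Gx = (-16+11+21)/3 = 16/3 = 5.3333
Gy = (-5+17+23)/3 = 35/3 = 11.6667

G = (5.3333, 11.6667)


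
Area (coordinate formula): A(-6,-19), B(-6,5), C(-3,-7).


-6*(5+ 7) = -72
-6*(-7+ 19) = -72
-3*(-19-5) = 72
sum = -72
Area = |-72|/2 = 36.0000

36.0000 sq units


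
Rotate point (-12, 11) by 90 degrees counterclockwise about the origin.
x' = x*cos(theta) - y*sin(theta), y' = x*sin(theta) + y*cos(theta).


cos(90) = 0, sin(90) = 1
x' = -12*0 - 11*1 = -11
y' = -12*1 + 11*0 = -12

(-11, -12)


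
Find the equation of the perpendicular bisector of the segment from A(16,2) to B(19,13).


Midpoint = (17.5, 7.5)
Slope of AB = dy/dx = 11/3 = 3.6667
Perp slope = -dx/dy = -3/11 = -0.2727
b = My - (perp slope)*Mx = 7.5 + (3*17.5)/11 = 7.5 + 4.7727 = 12.2727

y = -0.2727x + 12.2727


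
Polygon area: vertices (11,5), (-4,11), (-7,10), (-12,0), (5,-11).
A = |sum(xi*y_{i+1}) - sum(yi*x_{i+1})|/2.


sum(xi*y_{i+1}) = 11*11 - 4*10 - 7*0 - 12*(-11) + 5*5 = 238
sum(yi*x_{i+1}) = 5*(-4) + 11*(-7) + 10*(-12) + 0*5 - 11*11 = -338
Area = |238 + 338|/2 = 576/2 = 288.0000

288.0000 sq units


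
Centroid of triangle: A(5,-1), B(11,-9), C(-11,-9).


Gx = (5+11- 11)/3 = 5/3 = 1.6667
Gy = (-1- 9- 9)/3 = -19/3 = -6.3333

G = (1.6667, -6.3333)


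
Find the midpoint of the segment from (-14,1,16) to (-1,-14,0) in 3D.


Mx = (-14- 1)/2 = -7.5000
My = (1- 14)/2 = -6.5000
Mz = (16+0)/2 = 8.0000

M = (-7.5000, -6.5000, 8.0000)


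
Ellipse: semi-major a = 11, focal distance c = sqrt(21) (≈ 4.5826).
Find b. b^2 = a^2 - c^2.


b^2 = 11^2 - (sqrt(21))^2 = 121 - 21 = 100
b = sqrt(100) = 10

b = 10


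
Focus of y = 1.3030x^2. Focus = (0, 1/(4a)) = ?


a = 1.3030
4a = 5.2120
focus = (0, 1/5.2120) = (0, 0.1919)

Focus = (0, 0.1919)


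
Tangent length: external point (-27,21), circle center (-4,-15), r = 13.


d = sqrt((-27+ 4)^2 + (21+ 15)^2) = sqrt(529+1296) = 42.7200
L = sqrt(1825.0000 - 169) = sqrt(1656.0000) = 40.6940

40.6940


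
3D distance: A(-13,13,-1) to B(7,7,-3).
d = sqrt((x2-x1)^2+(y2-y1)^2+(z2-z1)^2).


dx=20, dy=-6, dz=-2
d = sqrt(400+36+4) = sqrt(440) = 20.9762

20.9762


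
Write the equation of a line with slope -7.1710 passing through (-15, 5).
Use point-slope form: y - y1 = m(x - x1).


y - 5 = -7.1710(x + 15)
y = -7.1710x + 5 + 7.1710*(-15)
y = -7.1710x - 102.5650

y = -7.1710x - 102.5650


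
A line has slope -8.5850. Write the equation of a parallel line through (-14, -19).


Parallel lines have equal slopes.
m2 = -8.5850
b2 = -19 + 8.5850*(-14) = -139.1900

y = -8.5850x - 139.1900


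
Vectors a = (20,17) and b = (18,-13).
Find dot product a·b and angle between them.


a·b = 20*18 + 17*(-13) = 360 - 221 = 139
|a| = sqrt(400+289) = 26.2488
|b| = sqrt(324+169) = 22.2036
cos(theta) = 139/(sqrt(689)*sqrt(493)) = 139/sqrt(339677) = 0.238496
theta = arccos(139/sqrt(339677)) = 76.2022 degrees

a·b = 139, theta = 76.2022 deg


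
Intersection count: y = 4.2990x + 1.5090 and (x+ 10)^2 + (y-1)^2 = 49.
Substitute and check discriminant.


Substitute y = 4.2990x + 1.5090: (x+ 10)^2 + (4.2990x+1.5090-1)^2 = 49
Expand to Ax^2 + Bx + C = 0, where b-k = 0.509
A = 1+m^2 = 19.481401
B = 2(m(b-k) - h) = 2(4.2990*0.509 + 10) = 24.376382
C = h^2 + (b-k)^2 - r^2 = 100 + 0.259081 - 49 = 51.259081
disc = B^2-4AC = 594.2080 - 3994.3948 = -3400.1868
disc < 0

0 intersection points


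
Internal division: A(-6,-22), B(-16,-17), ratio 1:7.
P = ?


Px = (1*(-16) + 7*(-6))/8 = -58/8 = -7.2500
Py = (1*(-17) + 7*(-22))/8 = -171/8 = -21.3750

P = (-7.2500, -21.3750)


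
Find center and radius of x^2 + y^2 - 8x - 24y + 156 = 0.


h = -D/2 = 8/2 = 4
k = -E/2 = 24/2 = 12
r^2 = h^2 + k^2 - F = 16 + 144 - 156 = 4
r = 2

Center (4, 12), radius = 2


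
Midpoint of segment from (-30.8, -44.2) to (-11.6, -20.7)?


Mx = (-30.8 - 11.6)/2 = -42.4/2 = -21.2000
My = (-44.2 - 20.7)/2 = -64.9/2 = -32.4500

(-21.2000, -32.4500)


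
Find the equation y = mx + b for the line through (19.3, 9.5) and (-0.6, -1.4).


m = (-10.9)/(-19.9) = 0.5477
b = y1 - m*x1 = 9.5 - (-10.9*19.3)/(-19.9) = 9.5 - 10.5714 = -1.0714

y = 0.5477x - 1.0714


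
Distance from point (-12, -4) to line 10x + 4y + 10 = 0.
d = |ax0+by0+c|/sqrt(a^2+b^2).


|10*(-12) + 4*(-4) + 10| = |-126| = 126
sqrt(100 + 16) = sqrt(116) = 10.7703
d = 126/sqrt(116) = 11.6988

11.6988


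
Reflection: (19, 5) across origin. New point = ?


Reflection rule for origin: (-x, -y)
(19, 5) -> (-19, -5)

(-19, -5)


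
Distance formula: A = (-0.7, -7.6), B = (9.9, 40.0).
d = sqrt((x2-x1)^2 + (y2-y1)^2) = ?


dx = 9.9 + 0.7 = 10.6
dy = 40.0 + 7.6 = 47.6
d = sqrt(112.36 + 2265.76) = sqrt(2378.12) = 48.7660

48.7660


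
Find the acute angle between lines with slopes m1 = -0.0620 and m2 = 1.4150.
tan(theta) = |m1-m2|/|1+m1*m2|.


m1-m2 = -1.477
1+m1*m2 = 0.91227
tan(theta) = |-1.477/0.91227| = 1.619038
theta = arctan(|-1.477/0.91227|) = 58.2984 degrees (acute angle)

58.2984 degrees


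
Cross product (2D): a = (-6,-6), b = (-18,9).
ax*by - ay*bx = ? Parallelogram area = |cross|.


cross = -6*9 + 6*(-18) = -54 - 108 = -162
Parallelogram area = |-162| = 162

cross = -162, parallelogram area = 162


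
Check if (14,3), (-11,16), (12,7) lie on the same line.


14*(16-7) - 11*(7-3) + 12*(3-16)
= 126 - 44 - 156 = -74

No, not collinear (determinant = -74)


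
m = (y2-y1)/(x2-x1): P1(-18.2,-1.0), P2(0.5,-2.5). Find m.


dy = -2.5 + 1.0 = -1.5
dx = 0.5 + 18.2 = 18.7
m = -1.5/18.7 = -0.0802

m = -0.0802


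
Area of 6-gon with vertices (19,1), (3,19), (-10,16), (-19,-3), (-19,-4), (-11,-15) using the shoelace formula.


sum(xi*y_{i+1}) = 19*19 + 3*16 - 10*(-3) - 19*(-4) - 19*(-15) - 11*1 = 789
sum(yi*x_{i+1}) = 1*3 + 19*(-10) + 16*(-19) - 3*(-19) - 4*(-11) - 15*19 = -675
Area = |789 + 675|/2 = 1464/2 = 732.0000

732.0000 sq units


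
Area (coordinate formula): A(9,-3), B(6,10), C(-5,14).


9*(10-14) = -36
6*(14+ 3) = 102
-5*(-3-10) = 65
sum = 131
Area = |131|/2 = 65.5000

65.5000 sq units


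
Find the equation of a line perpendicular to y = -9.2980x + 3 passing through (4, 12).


Perpendicular slope = -1/m1 = -1/(-9.2980) = 0.1076
b2 = y0 - m2*x0 = 12 + 4/(-9.2980) = 12 - 0.4302 = 11.5698

y = 0.1076x + 11.5698


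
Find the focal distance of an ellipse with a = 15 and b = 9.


c^2 = 15^2 - 9^2 = 225 - 81 = 144
c = sqrt(144) = 12.0000

c = 12.0000


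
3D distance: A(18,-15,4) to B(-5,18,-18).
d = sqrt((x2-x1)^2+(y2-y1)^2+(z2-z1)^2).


dx=-23, dy=33, dz=-22
d = sqrt(529+1089+484) = sqrt(2102) = 45.8476

45.8476


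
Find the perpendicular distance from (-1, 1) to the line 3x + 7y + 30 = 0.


|3*(-1) + 7*1 + 30| = |34| = 34
sqrt(9 + 49) = sqrt(58) = 7.6158
d = 34/sqrt(58) = 4.4644

4.4644


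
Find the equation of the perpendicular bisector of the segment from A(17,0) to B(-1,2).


Midpoint = (8, 1)
Slope of AB = dy/dx = 2/(-18) = -0.1111
Perp slope = -dx/dy = 18/2 = 9.0000
b = My - (perp slope)*Mx = 1 + (-18*8)/2 = 1 - 72.0000 = -71.0000

y = 9.0000x - 71.0000


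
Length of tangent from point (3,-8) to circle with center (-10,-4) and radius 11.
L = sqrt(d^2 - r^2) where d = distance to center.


d = sqrt((3+ 10)^2 + (-8+ 4)^2) = sqrt(169+16) = 13.6015
L = sqrt(185.0000 - 121) = sqrt(64.0000) = 8.0000

8.0000


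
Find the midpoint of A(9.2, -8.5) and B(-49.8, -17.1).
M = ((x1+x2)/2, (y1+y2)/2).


Mx = (9.2 - 49.8)/2 = -40.6/2 = -20.3000
My = (-8.5 - 17.1)/2 = -25.6/2 = -12.8000

(-20.3000, -12.8000)


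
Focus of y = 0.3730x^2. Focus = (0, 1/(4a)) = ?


a = 0.3730
4a = 1.4920
focus = (0, 1/1.4920) = (0, 0.6702)

Focus = (0, 0.6702)


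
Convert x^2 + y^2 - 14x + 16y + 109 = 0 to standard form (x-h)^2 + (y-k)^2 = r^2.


h = -D/2 = 14/2 = 7
k = -E/2 = -16/2 = -8
r^2 = h^2 + k^2 - F = 49 + 64 - 109 = 4
r = 2

Center (7, -8), radius = 2


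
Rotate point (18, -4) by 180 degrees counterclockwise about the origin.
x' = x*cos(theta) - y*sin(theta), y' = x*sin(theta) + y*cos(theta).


cos(180) = -1, sin(180) = 0
x' = 18*(-1) + 4*0 = -18
y' = 18*0 - 4*(-1) = 4

(-18, 4)


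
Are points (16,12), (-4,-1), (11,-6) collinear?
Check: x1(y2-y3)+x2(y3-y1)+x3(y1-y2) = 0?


16*(-1+ 6) - 4*(-6-12) + 11*(12+ 1)
= 80 + 72 + 143 = 295

No, not collinear (determinant = 295)


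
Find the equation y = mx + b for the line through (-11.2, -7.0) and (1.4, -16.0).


m = (-9.0)/(12.6) = -0.7143
b = y1 - m*x1 = -7.0 - (-9.0*(-11.2))/(12.6) = -7.0 - 8.0000 = -15.0000

y = -0.7143x - 15.0000


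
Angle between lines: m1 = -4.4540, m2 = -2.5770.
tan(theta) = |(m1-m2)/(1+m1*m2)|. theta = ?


m1-m2 = -1.877
1+m1*m2 = 12.477958
tan(theta) = |-1.877/12.477958| = 0.150425
theta = arctan(|-1.877/12.477958|) = 8.5546 degrees (acute angle)

8.5546 degrees


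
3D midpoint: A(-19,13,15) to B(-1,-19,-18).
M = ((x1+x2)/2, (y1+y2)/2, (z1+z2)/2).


Mx = (-19- 1)/2 = -10.0000
My = (13- 19)/2 = -3.0000
Mz = (15- 18)/2 = -1.5000

M = (-10.0000, -3.0000, -1.5000)


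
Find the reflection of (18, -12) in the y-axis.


Reflection rule for y-axis: (-x, y)
(18, -12) -> (-18, -12)

(-18, -12)


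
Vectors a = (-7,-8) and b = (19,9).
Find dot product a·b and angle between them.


a·b = -7*19 - 8*9 = -133 - 72 = -205
|a| = sqrt(49+64) = 10.6301
|b| = sqrt(361+81) = 21.0238
cos(theta) = -205/(sqrt(113)*sqrt(442)) = -205/sqrt(49946) = -0.917283
theta = arccos(-205/sqrt(49946)) = 156.5321 degrees

a·b = -205, theta = 156.5321 deg


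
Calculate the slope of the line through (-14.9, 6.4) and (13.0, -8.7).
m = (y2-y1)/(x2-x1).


dy = -8.7 - 6.4 = -15.1
dx = 13.0 + 14.9 = 27.9
m = -15.1/27.9 = -0.5412

m = -0.5412


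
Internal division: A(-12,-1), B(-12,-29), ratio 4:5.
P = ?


Px = (4*(-12) + 5*(-12))/9 = -108/9 = -12.0000
Py = (4*(-29) + 5*(-1))/9 = -121/9 = -13.4444

P = (-12.0000, -13.4444)


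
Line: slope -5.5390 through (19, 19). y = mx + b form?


y - 19 = -5.5390(x - 19)
y = -5.5390x + 19 + 5.5390*19
y = -5.5390x + 124.2410

y = -5.5390x + 124.2410


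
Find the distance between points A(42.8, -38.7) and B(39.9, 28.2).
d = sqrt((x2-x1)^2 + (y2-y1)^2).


dx = 39.9 - 42.8 = -2.9
dy = 28.2 + 38.7 = 66.9
d = sqrt(8.41 + 4475.61) = sqrt(4484.02) = 66.9628

66.9628


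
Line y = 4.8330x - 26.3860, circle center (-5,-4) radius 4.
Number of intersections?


Substitute y = 4.8330x - 26.3860: (x+ 5)^2 + (4.8330x- 26.3860+ 4)^2 = 16
Expand to Ax^2 + Bx + C = 0, where b-k = -22.386
A = 1+m^2 = 24.357889
B = 2(m(b-k) - h) = 2(4.8330*(-22.386) + 5) = -206.383076
C = h^2 + (b-k)^2 - r^2 = 25 + 501.132996 - 16 = 510.132996
disc = B^2-4AC = 42593.9741 - 49703.0516 = -7109.0775
disc < 0

0 intersection points


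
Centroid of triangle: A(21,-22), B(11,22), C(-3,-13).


Gx = (21+11- 3)/3 = 29/3 = 9.6667
Gy = (-22+22- 13)/3 = -13/3 = -4.3333

G = (9.6667, -4.3333)


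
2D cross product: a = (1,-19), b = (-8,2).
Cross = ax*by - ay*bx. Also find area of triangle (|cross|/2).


cross = 1*2 + 19*(-8) = 2 - 152 = -150
Triangle area = |-150|/2 = 150/2 = 75.0000

cross = -150, triangle area = 75.0000


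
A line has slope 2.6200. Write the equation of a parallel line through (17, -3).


Parallel lines have equal slopes.
m2 = 2.6200
b2 = -3 - 2.6200*17 = -47.5400

y = 2.6200x - 47.5400


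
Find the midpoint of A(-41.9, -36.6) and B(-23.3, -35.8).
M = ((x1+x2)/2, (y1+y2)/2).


Mx = (-41.9 - 23.3)/2 = -65.2/2 = -32.6000
My = (-36.6 - 35.8)/2 = -72.4/2 = -36.2000

(-32.6000, -36.2000)


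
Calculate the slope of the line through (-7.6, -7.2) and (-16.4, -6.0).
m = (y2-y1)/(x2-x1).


dy = -6.0 + 7.2 = 1.2
dx = -16.4 + 7.6 = -8.8
m = 1.2/(-8.8) = -0.1364

m = -0.1364


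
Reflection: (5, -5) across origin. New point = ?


Reflection rule for origin: (-x, -y)
(5, -5) -> (-5, 5)

(-5, 5)


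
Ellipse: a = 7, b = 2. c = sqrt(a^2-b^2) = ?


c^2 = 7^2 - 2^2 = 49 - 4 = 45
c = sqrt(45) = 6.7082

c = 6.7082


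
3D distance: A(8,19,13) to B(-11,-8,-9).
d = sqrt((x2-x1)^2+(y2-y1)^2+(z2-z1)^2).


dx=-19, dy=-27, dz=-22
d = sqrt(361+729+484) = sqrt(1574) = 39.6737

39.6737


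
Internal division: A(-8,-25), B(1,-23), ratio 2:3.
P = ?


Px = (2*1 + 3*(-8))/5 = -22/5 = -4.4000
Py = (2*(-23) + 3*(-25))/5 = -121/5 = -24.2000

P = (-4.4000, -24.2000)


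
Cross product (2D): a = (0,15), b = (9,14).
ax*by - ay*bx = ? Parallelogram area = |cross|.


cross = 0*14 - 15*9 = 0 - 135 = -135
Parallelogram area = |-135| = 135

cross = -135, parallelogram area = 135


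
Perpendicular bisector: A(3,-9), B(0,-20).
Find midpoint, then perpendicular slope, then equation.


Midpoint = (1.5, -14.5)
Slope of AB = dy/dx = -11/(-3) = 3.6667
Perp slope = -dx/dy = -3/11 = -0.2727
b = My - (perp slope)*Mx = -14.5 + (-3*1.5)/(-11) = -14.5 + 0.4091 = -14.0909

y = -0.2727x - 14.0909


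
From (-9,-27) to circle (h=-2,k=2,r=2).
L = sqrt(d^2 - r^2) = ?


d = sqrt((-9+ 2)^2 + (-27-2)^2) = sqrt(49+841) = 29.8329
L = sqrt(890.0000 - 4) = sqrt(886.0000) = 29.7658

29.7658


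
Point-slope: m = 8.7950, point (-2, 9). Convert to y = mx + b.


y - 9 = 8.7950(x + 2)
y = 8.7950x + 9 - 8.7950*(-2)
y = 8.7950x + 26.5900

y = 8.7950x + 26.5900


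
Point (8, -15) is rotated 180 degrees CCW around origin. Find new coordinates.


cos(180) = -1, sin(180) = 0
x' = 8*(-1) + 15*0 = -8
y' = 8*0 - 15*(-1) = 15

(-8, 15)


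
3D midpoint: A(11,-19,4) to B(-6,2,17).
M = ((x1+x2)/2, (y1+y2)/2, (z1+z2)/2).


Mx = (11- 6)/2 = 2.5000
My = (-19+2)/2 = -8.5000
Mz = (4+17)/2 = 10.5000

M = (2.5000, -8.5000, 10.5000)


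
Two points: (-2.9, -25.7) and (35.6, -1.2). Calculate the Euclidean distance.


dx = 35.6 + 2.9 = 38.5
dy = -1.2 + 25.7 = 24.5
d = sqrt(1482.25 + 600.25) = sqrt(2082.5) = 45.6344

45.6344


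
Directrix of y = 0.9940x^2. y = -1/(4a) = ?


a = 0.9940
1/(4a) = 0.2515
directrix: y = -0.2515 = -0.2515

y = -0.2515


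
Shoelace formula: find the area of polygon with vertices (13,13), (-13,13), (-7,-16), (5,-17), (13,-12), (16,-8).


sum(xi*y_{i+1}) = 13*13 - 13*(-16) - 7*(-17) + 5*(-12) + 13*(-8) + 16*13 = 540
sum(yi*x_{i+1}) = 13*(-13) + 13*(-7) - 16*5 - 17*13 - 12*16 - 8*13 = -857
Area = |540 + 857|/2 = 1397/2 = 698.5000

698.5000 sq units


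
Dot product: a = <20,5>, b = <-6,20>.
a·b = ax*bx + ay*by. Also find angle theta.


a·b = 20*(-6) + 5*20 = -120 + 100 = -20
|a| = sqrt(400+25) = 20.6155
|b| = sqrt(36+400) = 20.8806
cos(theta) = -20/(sqrt(425)*sqrt(436)) = -20/sqrt(185300) = -0.046461
theta = arccos(-20/sqrt(185300)) = 92.6630 degrees

a·b = -20, theta = 92.6630 deg


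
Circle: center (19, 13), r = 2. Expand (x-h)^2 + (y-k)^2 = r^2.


(x-19)^2 + (y-13)^2 = 2^2
D = -2h = -38, E = -2k = -26
F = h^2+k^2-r^2 = 361+169-4 = 526

x^2 + y^2 - 38x - 26y + 526 = 0


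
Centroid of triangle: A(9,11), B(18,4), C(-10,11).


Gx = (9+18- 10)/3 = 17/3 = 5.6667
Gy = (11+4+11)/3 = 26/3 = 8.6667

G = (5.6667, 8.6667)


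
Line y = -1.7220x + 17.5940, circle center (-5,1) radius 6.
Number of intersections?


Substitute y = -1.7220x + 17.5940: (x+ 5)^2 + (-1.7220x+17.5940-1)^2 = 36
Expand to Ax^2 + Bx + C = 0, where b-k = 16.594
A = 1+m^2 = 3.965284
B = 2(m(b-k) - h) = 2(-1.7220*16.594 + 5) = -47.149736
C = h^2 + (b-k)^2 - r^2 = 25 + 275.360836 - 36 = 264.360836
disc = B^2-4AC = 2223.0976 - 4193.0632 = -1969.9656
disc < 0

0 intersection points


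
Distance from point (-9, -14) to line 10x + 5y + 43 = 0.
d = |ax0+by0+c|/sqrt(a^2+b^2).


|10*(-9) + 5*(-14) + 43| = |-117| = 117
sqrt(100 + 25) = sqrt(125) = 11.1803
d = 117/sqrt(125) = 10.4648

10.4648


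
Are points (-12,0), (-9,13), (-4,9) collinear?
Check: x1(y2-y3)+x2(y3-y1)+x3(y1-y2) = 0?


-12*(13-9) - 9*(9-0) - 4*(0-13)
= -48 - 81 + 52 = -77

No, not collinear (determinant = -77)


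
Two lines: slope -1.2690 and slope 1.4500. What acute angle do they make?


m1-m2 = -2.719
1+m1*m2 = -0.84005
tan(theta) = |-2.719/(-0.84005)| = 3.236712
theta = arctan(|-2.719/(-0.84005)|) = 72.8312 degrees (acute angle)

72.8312 degrees


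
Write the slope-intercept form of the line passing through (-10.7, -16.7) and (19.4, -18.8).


m = (-2.1)/(30.1) = -0.0698
b = y1 - m*x1 = -16.7 - (-2.1*(-10.7))/(30.1) = -16.7 - 0.7465 = -17.4465

y = -0.0698x - 17.4465


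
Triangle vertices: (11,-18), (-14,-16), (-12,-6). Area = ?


11*(-16+ 6) = -110
-14*(-6+ 18) = -168
-12*(-18+ 16) = 24
sum = -254
Area = |-254|/2 = 127.0000

127.0000 sq units


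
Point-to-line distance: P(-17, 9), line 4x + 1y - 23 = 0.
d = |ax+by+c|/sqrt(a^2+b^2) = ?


|4*(-17) + 1*9 - 23| = |-82| = 82
sqrt(16 + 1) = sqrt(17) = 4.1231
d = 82/sqrt(17) = 19.8879

19.8879


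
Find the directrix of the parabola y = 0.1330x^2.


a = 0.1330
1/(4a) = 1.8797
directrix: y = -1.8797 = -1.8797

y = -1.8797


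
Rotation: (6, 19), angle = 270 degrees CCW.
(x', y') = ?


cos(270) = 0, sin(270) = -1
x' = 6*0 - 19*(-1) = 19
y' = 6*(-1) + 19*0 = -6

(19, -6)


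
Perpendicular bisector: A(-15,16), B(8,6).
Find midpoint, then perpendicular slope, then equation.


Midpoint = (-3.5, 11)
Slope of AB = dy/dx = -10/23 = -0.4348
Perp slope = -dx/dy = 23/10 = 2.3000
b = My - (perp slope)*Mx = 11 + (23*(-3.5))/(-10) = 11 + 8.0500 = 19.0500

y = 2.3000x + 19.0500


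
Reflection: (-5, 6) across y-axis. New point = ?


Reflection rule for y-axis: (-x, y)
(-5, 6) -> (5, 6)

(5, 6)


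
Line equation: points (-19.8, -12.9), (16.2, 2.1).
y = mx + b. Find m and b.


m = (15.0)/(36.0) = 0.4167
b = y1 - m*x1 = -12.9 - (15.0*(-19.8))/(36.0) = -12.9 + 8.2500 = -4.6500

y = 0.4167x - 4.6500


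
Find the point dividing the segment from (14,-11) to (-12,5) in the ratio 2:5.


Px = (2*(-12) + 5*14)/7 = 46/7 = 6.5714
Py = (2*5 + 5*(-11))/7 = -45/7 = -6.4286

P = (6.5714, -6.4286)


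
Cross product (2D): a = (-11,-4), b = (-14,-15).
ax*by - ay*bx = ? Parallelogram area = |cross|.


cross = -11*(-15) + 4*(-14) = 165 - 56 = 109
Parallelogram area = |109| = 109

cross = 109, parallelogram area = 109


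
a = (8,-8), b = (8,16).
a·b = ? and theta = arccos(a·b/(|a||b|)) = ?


a·b = 8*8 - 8*16 = 64 - 128 = -64
|a| = sqrt(64+64) = 11.3137
|b| = sqrt(64+256) = 17.8885
cos(theta) = -64/(sqrt(128)*sqrt(320)) = -64/sqrt(40960) = -0.316228
theta = arccos(-64/sqrt(40960)) = 108.4349 degrees

a·b = -64, theta = 108.4349 deg


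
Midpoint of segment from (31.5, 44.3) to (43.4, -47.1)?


Mx = (31.5 + 43.4)/2 = 74.9/2 = 37.4500
My = (44.3 - 47.1)/2 = -2.8/2 = -1.4000

(37.4500, -1.4000)


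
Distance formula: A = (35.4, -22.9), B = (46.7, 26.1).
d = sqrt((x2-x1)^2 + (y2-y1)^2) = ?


dx = 46.7 - 35.4 = 11.3
dy = 26.1 + 22.9 = 49.0
d = sqrt(127.69 + 2401.0) = sqrt(2528.69) = 50.2861

50.2861


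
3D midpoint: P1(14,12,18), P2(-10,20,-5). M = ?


Mx = (14- 10)/2 = 2.0000
My = (12+20)/2 = 16.0000
Mz = (18- 5)/2 = 6.5000

M = (2.0000, 16.0000, 6.5000)


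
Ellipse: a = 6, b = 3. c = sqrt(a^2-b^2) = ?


c^2 = 6^2 - 3^2 = 36 - 9 = 27
c = sqrt(27) = 5.1962

c = 5.1962


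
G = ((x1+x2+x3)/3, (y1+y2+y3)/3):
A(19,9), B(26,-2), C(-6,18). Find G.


Gx = (19+26- 6)/3 = 39/3 = 13.0000
Gy = (9- 2+18)/3 = 25/3 = 8.3333

G = (13.0000, 8.3333)


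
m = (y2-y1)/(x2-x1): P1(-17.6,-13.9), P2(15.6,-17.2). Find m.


dy = -17.2 + 13.9 = -3.3
dx = 15.6 + 17.6 = 33.2
m = -3.3/33.2 = -0.0994

m = -0.0994


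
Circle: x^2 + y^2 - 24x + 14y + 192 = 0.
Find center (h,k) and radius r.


h = -D/2 = 24/2 = 12
k = -E/2 = -14/2 = -7
r^2 = h^2 + k^2 - F = 144 + 49 - 192 = 1
r = 1

Center (12, -7), radius = 1


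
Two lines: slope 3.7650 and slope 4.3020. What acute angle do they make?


m1-m2 = -0.537
1+m1*m2 = 17.19703
tan(theta) = |-0.537/17.19703| = 0.031226
theta = arctan(|-0.537/17.19703|) = 1.7886 degrees (acute angle)

1.7886 degrees


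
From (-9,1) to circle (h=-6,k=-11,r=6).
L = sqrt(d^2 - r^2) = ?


d = sqrt((-9+ 6)^2 + (1+ 11)^2) = sqrt(9+144) = 12.3693
L = sqrt(153.0000 - 36) = sqrt(117.0000) = 10.8167

10.8167


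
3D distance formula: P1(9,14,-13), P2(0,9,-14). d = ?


dx=-9, dy=-5, dz=-1
d = sqrt(81+25+1) = sqrt(107) = 10.3441

10.3441


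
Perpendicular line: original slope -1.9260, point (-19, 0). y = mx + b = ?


Perpendicular slope = -1/m1 = -1/(-1.9260) = 0.5192
b2 = y0 - m2*x0 = 0 - 19/(-1.9260) = 0 + 9.8650 = 9.8650

y = 0.5192x + 9.8650


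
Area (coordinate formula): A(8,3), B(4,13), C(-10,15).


8*(13-15) = -16
4*(15-3) = 48
-10*(3-13) = 100
sum = 132
Area = |132|/2 = 66.0000

66.0000 sq units


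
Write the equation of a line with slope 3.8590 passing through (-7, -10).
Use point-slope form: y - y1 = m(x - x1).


y + 10 = 3.8590(x + 7)
y = 3.8590x - 10 - 3.8590*(-7)
y = 3.8590x + 17.0130

y = 3.8590x + 17.0130


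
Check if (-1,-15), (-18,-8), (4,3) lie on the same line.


-1*(-8-3) - 18*(3+ 15) + 4*(-15+ 8)
= 11 - 324 - 28 = -341

No, not collinear (determinant = -341)


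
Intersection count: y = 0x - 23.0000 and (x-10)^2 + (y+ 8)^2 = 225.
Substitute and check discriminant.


Substitute y = 0x - 23.0000: (x-10)^2 + (0x- 23.0000+ 8)^2 = 225
Expand to Ax^2 + Bx + C = 0, where b-k = -15
A = 1+m^2 = 1
B = 2(m(b-k) - h) = 2(0*(-15) - 10) = -20
C = h^2 + (b-k)^2 - r^2 = 100 + 225 - 225 = 100
disc = B^2-4AC = 400.0000 - 400.0000 = 0
disc = 0

1 intersection point (tangent)


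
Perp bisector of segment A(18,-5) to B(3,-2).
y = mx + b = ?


Midpoint = (10.5, -3.5)
Slope of AB = dy/dx = 3/(-15) = -0.2000
Perp slope = -dx/dy = 15/3 = 5.0000
b = My - (perp slope)*Mx = -3.5 + (-15*10.5)/3 = -3.5 - 52.5000 = -56.0000

y = 5.0000x - 56.0000


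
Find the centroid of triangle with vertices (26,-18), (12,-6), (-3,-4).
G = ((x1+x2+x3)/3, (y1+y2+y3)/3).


Gx = (26+12- 3)/3 = 35/3 = 11.6667
Gy = (-18- 6- 4)/3 = -28/3 = -9.3333

G = (11.6667, -9.3333)


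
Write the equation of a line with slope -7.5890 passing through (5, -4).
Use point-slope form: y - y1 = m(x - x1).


y + 4 = -7.5890(x - 5)
y = -7.5890x - 4 + 7.5890*5
y = -7.5890x + 33.9450

y = -7.5890x + 33.9450


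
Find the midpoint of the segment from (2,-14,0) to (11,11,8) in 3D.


Mx = (2+11)/2 = 6.5000
My = (-14+11)/2 = -1.5000
Mz = (0+8)/2 = 4.0000

M = (6.5000, -1.5000, 4.0000)


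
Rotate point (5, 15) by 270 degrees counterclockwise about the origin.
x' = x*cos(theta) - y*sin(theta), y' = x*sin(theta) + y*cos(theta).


cos(270) = 0, sin(270) = -1
x' = 5*0 - 15*(-1) = 15
y' = 5*(-1) + 15*0 = -5

(15, -5)


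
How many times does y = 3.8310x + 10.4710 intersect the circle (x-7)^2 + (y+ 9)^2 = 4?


Substitute y = 3.8310x + 10.4710: (x-7)^2 + (3.8310x+10.4710+ 9)^2 = 4
Expand to Ax^2 + Bx + C = 0, where b-k = 19.471
A = 1+m^2 = 15.676561
B = 2(m(b-k) - h) = 2(3.8310*19.471 - 7) = 135.186802
C = h^2 + (b-k)^2 - r^2 = 49 + 379.119841 - 4 = 424.119841
disc = B^2-4AC = 18275.4714 - 26594.9622 = -8319.4908
disc < 0

0 intersection points


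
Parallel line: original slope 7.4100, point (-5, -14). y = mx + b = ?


Parallel lines have equal slopes.
m2 = 7.4100
b2 = -14 - 7.4100*(-5) = 23.0500

y = 7.4100x + 23.0500


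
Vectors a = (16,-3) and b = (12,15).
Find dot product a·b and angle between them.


a·b = 16*12 - 3*15 = 192 - 45 = 147
|a| = sqrt(256+9) = 16.2788
|b| = sqrt(144+225) = 19.2094
cos(theta) = 147/(sqrt(265)*sqrt(369)) = 147/sqrt(97785) = 0.470090
theta = arccos(147/sqrt(97785)) = 61.9598 degrees

a·b = 147, theta = 61.9598 deg
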